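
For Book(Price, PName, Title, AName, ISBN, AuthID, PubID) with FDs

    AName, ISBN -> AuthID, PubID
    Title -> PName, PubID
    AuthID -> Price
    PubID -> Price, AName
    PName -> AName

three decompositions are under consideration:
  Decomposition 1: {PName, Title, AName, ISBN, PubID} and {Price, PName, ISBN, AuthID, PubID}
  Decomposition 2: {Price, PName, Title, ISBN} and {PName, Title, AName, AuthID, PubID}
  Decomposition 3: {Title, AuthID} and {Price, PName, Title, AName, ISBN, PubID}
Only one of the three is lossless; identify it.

Decomposition 1: common = {PName, ISBN, PubID}, closure = {Price, PName, AName, ISBN, AuthID, PubID} → lossless.
Decomposition 2: common = {PName, Title}, closure = {Price, PName, Title, AName, PubID} → lossy.
Decomposition 3: common = {Title}, closure = {Price, PName, Title, AName, PubID} → lossy.

Decomposition 1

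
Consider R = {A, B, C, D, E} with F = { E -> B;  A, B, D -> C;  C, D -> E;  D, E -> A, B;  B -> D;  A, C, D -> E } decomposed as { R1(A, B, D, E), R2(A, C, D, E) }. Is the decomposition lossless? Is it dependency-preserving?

Lossless test: (A, D, E)⁺ = {A, B, C, D, E}, which contains all of one fragment — lossless.
Dependency preservation: A, B, D → C is not contained in any single fragment, but the restricted closure of its left-hand side across the fragments still reaches the right-hand side; the remaining FDs each lie inside some fragment. All dependencies are preserved.

lossless and dependency-preserving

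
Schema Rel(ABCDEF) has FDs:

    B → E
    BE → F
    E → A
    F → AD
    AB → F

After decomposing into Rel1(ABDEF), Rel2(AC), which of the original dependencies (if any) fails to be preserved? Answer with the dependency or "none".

B → E lies within Rel1.
BE → F lies within Rel1.
E → A lies within Rel1.
F → AD lies within Rel1.
AB → F lies within Rel1.
Every dependency is enforceable on the fragments, so the decomposition is dependency-preserving.

none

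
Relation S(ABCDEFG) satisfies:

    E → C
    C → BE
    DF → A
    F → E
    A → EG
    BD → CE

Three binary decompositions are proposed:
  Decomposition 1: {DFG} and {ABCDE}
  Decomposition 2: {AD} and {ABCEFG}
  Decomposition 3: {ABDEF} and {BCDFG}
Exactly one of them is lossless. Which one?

Decomposition 3

Decomposition 1: common = {D}, closure = {D} → lossy.
Decomposition 2: common = {A}, closure = {ABCEG} → lossy.
Decomposition 3: common = {BDF}, closure = {ABCDEFG} → lossless.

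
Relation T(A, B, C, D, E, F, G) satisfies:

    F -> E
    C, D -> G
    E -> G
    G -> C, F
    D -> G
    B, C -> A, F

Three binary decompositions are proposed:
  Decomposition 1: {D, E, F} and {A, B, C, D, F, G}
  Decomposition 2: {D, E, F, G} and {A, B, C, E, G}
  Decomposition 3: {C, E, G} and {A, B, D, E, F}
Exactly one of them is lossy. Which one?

Decomposition 1: common = {D, F}, closure = {C, D, E, F, G} → lossless.
Decomposition 2: common = {E, G}, closure = {C, E, F, G} → lossy.
Decomposition 3: common = {E}, closure = {C, E, F, G} → lossless.

Decomposition 2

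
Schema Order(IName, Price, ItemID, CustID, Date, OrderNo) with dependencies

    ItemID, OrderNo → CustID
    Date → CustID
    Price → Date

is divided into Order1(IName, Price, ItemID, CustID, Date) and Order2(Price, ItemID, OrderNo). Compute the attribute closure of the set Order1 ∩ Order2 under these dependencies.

Order1 ∩ Order2 = {Price, ItemID}.
Price → Date applies, adding Date
Date → CustID applies, adding CustID
Closure: {Price, ItemID, CustID, Date}.

Price, ItemID, CustID, Date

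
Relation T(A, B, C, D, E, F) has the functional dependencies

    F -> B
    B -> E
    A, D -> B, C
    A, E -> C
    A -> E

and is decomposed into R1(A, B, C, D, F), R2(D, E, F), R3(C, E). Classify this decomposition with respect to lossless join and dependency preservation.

Lossless test (chase): Rows 1 and 2 agree on F; apply F→B and equate their B entries. Rows 1 and 2 agree on B; apply B→E and equate their E entries. Row 1 is now all distinguished symbols — the join is lossless.
Dependency preservation: the restricted closure of {B} across the fragments never reaches {E}, so B → E cannot be enforced without a join — not preserved.

lossless but not dependency-preserving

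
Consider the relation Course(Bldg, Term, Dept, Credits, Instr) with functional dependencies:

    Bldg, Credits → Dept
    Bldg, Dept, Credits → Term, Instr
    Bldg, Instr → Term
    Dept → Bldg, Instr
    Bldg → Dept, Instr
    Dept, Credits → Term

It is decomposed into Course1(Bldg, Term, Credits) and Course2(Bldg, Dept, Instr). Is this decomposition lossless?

Common attributes: Course1 ∩ Course2 = {Bldg}.
Closure of {Bldg}: Bldg → Dept, Instr applies, adding Dept, Instr; Bldg, Instr → Term applies, adding Term. So (Bldg)⁺ = {Bldg, Term, Dept, Instr}.
This closure contains every attribute of Course2, so Course1 ∩ Course2 → Course2. The join is lossless.

Yes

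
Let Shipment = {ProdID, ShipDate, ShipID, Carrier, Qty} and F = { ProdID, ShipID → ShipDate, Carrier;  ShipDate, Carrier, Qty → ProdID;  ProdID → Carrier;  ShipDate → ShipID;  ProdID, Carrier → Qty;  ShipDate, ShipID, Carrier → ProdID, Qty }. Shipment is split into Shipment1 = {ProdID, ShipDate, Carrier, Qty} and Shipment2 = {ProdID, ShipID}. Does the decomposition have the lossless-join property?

No

Common attributes: Shipment1 ∩ Shipment2 = {ProdID}.
Closure of {ProdID}: ProdID → Carrier applies, adding Carrier; ProdID, Carrier → Qty applies, adding Qty. So (ProdID)⁺ = {ProdID, Carrier, Qty}.
The closure contains neither all of Shipment1 = {ProdID, ShipDate, Carrier, Qty} nor all of Shipment2 = {ProdID, ShipID}, so the common attributes are not a superkey of either fragment. The join is lossy.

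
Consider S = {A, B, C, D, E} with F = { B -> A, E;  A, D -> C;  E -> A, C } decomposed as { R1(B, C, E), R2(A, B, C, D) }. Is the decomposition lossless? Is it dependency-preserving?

lossless but not dependency-preserving

Lossless test: (B, C)⁺ = {A, B, C, E}, which contains all of one fragment — lossless.
Dependency preservation: the restricted closure of {E} across the fragments never reaches {A, C}, so E → A, C cannot be enforced without a join — not preserved.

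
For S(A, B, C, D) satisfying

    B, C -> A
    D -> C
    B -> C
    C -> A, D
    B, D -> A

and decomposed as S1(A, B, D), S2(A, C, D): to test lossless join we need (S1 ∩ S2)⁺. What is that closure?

S1 ∩ S2 = {A, D}.
D → C applies, adding C
Closure: {A, C, D}.

A, C, D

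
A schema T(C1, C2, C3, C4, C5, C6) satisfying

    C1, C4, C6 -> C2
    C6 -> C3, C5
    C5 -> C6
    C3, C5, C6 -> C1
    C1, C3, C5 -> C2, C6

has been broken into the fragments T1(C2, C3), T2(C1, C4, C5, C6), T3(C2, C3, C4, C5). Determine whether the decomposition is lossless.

Chase test. Columns are C1, C2, C3, C4, C5, C6; row i has aⱼ where attribute j ∈ Ti, else bᵢⱼ.
Initial tableau (one row per fragment):
  row 1: b11 a2 a3 b14 b15 b16
  row 2: a1 b22 b23 a4 a5 a6
  row 3: b31 a2 a3 a4 a5 b36
Rows 2 and 3 agree on C5; apply C5→C6 and equate their C6 entries.
Rows 2 and 3 agree on C6; apply C6→C3, C5 and equate their C3, C5 entries.
Rows 2 and 3 agree on C3, C5, C6; apply C3, C5, C6→C1 and equate their C1 entries.
Rows 2 and 3 agree on C1, C3, C5; apply C1, C3, C5→C2, C6 and equate their C2, C6 entries.
Row 2 is now all distinguished symbols — the join is lossless.

Yes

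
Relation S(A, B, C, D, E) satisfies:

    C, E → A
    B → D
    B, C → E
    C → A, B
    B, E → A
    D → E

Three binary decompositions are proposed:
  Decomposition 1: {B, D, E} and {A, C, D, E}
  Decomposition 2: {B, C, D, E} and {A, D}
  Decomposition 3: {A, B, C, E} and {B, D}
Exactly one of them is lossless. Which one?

Decomposition 1: common = {D, E}, closure = {D, E} → lossy.
Decomposition 2: common = {D}, closure = {D, E} → lossy.
Decomposition 3: common = {B}, closure = {A, B, D, E} → lossless.

Decomposition 3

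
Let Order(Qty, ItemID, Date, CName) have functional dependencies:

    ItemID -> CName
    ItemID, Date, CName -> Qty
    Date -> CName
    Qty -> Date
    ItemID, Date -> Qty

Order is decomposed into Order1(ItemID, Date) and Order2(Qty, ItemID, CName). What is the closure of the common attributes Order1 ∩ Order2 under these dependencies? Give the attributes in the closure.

ItemID, CName

Order1 ∩ Order2 = {ItemID}.
ItemID → CName applies, adding CName
Closure: {ItemID, CName}.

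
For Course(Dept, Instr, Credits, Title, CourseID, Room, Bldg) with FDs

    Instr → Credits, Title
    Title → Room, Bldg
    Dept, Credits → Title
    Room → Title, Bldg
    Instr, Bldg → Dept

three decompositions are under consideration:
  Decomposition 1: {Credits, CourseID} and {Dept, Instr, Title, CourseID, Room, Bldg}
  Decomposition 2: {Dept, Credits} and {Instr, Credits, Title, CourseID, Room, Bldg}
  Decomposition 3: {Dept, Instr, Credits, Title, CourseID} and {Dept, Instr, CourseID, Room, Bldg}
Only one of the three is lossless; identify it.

Decomposition 1: common = {CourseID}, closure = {CourseID} → lossy.
Decomposition 2: common = {Credits}, closure = {Credits} → lossy.
Decomposition 3: common = {Dept, Instr, CourseID}, closure = {Dept, Instr, Credits, Title, CourseID, Room, Bldg} → lossless.

Decomposition 3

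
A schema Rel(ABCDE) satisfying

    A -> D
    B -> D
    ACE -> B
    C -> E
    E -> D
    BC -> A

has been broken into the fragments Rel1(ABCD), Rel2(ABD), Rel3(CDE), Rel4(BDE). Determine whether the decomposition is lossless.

Chase test. Columns are ABCDE; row i has aⱼ where attribute j ∈ Reli, else bᵢⱼ.
Initial tableau (one row per fragment):
  row 1: a1 a2 a3 a4 b15
  row 2: a1 a2 b23 a4 b25
  row 3: b31 b32 a3 a4 a5
  row 4: b41 a2 b43 a4 a5
Rows 1 and 3 agree on C; apply C→E and equate their E entries.
Row 1 is now all distinguished symbols — the join is lossless.

Yes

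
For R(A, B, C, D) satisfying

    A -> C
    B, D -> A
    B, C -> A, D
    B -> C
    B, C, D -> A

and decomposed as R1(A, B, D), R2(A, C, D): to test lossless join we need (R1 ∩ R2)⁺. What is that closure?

R1 ∩ R2 = {A, D}.
A → C applies, adding C
Closure: {A, C, D}.

A, C, D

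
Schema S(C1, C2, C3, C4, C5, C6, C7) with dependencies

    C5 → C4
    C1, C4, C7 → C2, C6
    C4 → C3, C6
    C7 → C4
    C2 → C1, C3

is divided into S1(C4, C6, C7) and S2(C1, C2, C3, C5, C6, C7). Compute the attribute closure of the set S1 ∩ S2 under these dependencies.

S1 ∩ S2 = {C6, C7}.
C7 → C4 applies, adding C4
C4 → C3, C6 applies, adding C3
Closure: {C3, C4, C6, C7}.

C3, C4, C6, C7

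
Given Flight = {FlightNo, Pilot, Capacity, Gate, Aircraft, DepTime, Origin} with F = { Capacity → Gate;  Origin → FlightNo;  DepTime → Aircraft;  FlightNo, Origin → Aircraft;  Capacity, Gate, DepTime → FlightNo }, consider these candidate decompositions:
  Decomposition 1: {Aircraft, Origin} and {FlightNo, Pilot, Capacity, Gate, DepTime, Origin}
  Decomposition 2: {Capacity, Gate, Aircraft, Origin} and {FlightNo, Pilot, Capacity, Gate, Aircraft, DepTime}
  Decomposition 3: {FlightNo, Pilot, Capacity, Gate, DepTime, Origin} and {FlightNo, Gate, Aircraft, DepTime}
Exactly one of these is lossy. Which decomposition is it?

Decomposition 1: common = {Origin}, closure = {FlightNo, Aircraft, Origin} → lossless.
Decomposition 2: common = {Capacity, Gate, Aircraft}, closure = {Capacity, Gate, Aircraft} → lossy.
Decomposition 3: common = {FlightNo, Gate, DepTime}, closure = {FlightNo, Gate, Aircraft, DepTime} → lossless.

Decomposition 2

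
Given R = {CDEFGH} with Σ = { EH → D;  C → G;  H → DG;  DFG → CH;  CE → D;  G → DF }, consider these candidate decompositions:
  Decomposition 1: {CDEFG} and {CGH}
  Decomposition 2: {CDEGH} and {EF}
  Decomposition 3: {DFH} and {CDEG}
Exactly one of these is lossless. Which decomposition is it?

Decomposition 1

Decomposition 1: common = {CG}, closure = {CDFGH} → lossless.
Decomposition 2: common = {E}, closure = {E} → lossy.
Decomposition 3: common = {D}, closure = {D} → lossy.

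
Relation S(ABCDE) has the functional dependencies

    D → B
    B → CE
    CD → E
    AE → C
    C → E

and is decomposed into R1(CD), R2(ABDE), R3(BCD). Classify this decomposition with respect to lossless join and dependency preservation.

lossless but not dependency-preserving

Lossless test (chase): Rows 1 and 2 agree on D; apply D→B and equate their B entries. Rows 1 and 2 agree on B; apply B→CE and equate their CE entries. Rows 1 and 3 agree on B; apply B→CE and equate their CE entries. Row 2 is now all distinguished symbols — the join is lossless.
Dependency preservation: the restricted closure of {AE} across the fragments never reaches {C}, so AE → C cannot be enforced without a join — not preserved.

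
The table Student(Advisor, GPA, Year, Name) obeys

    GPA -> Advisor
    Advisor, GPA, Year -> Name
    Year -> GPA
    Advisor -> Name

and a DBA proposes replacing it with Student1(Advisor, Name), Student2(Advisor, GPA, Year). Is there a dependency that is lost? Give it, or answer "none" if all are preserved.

none

GPA → Advisor lies within Student2.
Advisor, GPA, Year → Name: restricted closure across fragments reaches Name.
Year → GPA lies within Student2.
Advisor → Name lies within Student1.
Every dependency is enforceable on the fragments, so the decomposition is dependency-preserving.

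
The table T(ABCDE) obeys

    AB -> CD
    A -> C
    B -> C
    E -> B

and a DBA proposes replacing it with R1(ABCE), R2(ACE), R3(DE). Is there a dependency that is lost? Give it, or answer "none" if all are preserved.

AB -> CD

Check AB → CD: no single fragment contains all of {ABCD}, and the restricted closure of {AB} across the fragments never reaches {CD}.
A → C is preserved.
B → C is preserved.
E → B is preserved.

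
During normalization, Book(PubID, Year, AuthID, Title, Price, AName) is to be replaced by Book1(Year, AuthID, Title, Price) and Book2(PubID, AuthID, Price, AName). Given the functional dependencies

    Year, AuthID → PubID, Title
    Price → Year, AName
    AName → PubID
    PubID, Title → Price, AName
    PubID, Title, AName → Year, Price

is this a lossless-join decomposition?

Yes

Common attributes: Book1 ∩ Book2 = {AuthID, Price}.
Closure of {AuthID, Price}: Price → Year, AName applies, adding Year, AName; AName → PubID applies, adding PubID; Year, AuthID → PubID, Title applies, adding Title. So (AuthID, Price)⁺ = {PubID, Year, AuthID, Title, Price, AName}.
This closure contains every attribute of Book1, so Book1 ∩ Book2 → Book1. The join is lossless.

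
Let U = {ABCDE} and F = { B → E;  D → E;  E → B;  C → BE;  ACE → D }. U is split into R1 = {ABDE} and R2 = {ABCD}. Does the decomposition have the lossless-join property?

Common attributes: R1 ∩ R2 = {ABD}.
Closure of {ABD}: B → E applies, adding E. So (ABD)⁺ = {ABDE}.
This closure contains every attribute of R1, so R1 ∩ R2 → R1. The join is lossless.

Yes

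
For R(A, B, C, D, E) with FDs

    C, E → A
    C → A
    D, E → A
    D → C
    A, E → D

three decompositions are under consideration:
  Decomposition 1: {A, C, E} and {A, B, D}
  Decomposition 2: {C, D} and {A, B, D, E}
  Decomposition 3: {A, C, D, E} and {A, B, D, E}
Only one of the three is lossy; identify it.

Decomposition 1: common = {A}, closure = {A} → lossy.
Decomposition 2: common = {D}, closure = {A, C, D} → lossless.
Decomposition 3: common = {A, D, E}, closure = {A, C, D, E} → lossless.

Decomposition 1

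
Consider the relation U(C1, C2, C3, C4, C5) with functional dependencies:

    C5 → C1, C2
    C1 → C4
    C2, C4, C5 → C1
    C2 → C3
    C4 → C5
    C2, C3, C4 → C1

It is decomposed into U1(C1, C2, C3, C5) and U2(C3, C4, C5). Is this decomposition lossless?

Yes

Common attributes: U1 ∩ U2 = {C3, C5}.
Closure of {C3, C5}: C5 → C1, C2 applies, adding C1, C2; C1 → C4 applies, adding C4. So (C3, C5)⁺ = {C1, C2, C3, C4, C5}.
This closure contains every attribute of U1, so U1 ∩ U2 → U1. The join is lossless.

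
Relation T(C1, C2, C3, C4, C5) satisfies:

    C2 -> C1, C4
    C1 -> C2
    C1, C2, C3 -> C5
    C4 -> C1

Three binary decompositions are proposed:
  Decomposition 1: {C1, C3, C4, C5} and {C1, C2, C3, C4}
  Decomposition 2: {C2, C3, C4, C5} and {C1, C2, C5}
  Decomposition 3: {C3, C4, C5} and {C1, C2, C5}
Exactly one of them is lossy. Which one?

Decomposition 1: common = {C1, C3, C4}, closure = {C1, C2, C3, C4, C5} → lossless.
Decomposition 2: common = {C2, C5}, closure = {C1, C2, C4, C5} → lossless.
Decomposition 3: common = {C5}, closure = {C5} → lossy.

Decomposition 3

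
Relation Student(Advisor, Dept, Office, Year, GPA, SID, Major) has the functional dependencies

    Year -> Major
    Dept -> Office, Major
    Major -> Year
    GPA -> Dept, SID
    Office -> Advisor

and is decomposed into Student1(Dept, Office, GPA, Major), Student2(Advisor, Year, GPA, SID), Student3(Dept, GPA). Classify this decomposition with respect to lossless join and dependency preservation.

lossless but not dependency-preserving

Lossless test (chase): Rows 1 and 3 agree on Dept; apply Dept→Office, Major and equate their Office, Major entries. Rows 1 and 3 agree on Major; apply Major→Year and equate their Year entries. Rows 1 and 2 agree on GPA; apply GPA→Dept, SID and equate their Dept, SID entries. Rows 1 and 3 agree on GPA; apply GPA→Dept, SID and equate their Dept, SID entries. Rows 1 and 3 agree on Office; apply Office→Advisor and equate their Advisor entries. Rows 1 and 2 agree on Dept; apply Dept→Office, Major and equate their Office, Major entries. Rows 1 and 2 agree on Major; apply Major→Year and equate their Year entries. Rows 1 and 2 agree on Office; apply Office→Advisor and equate their Advisor entries. Row 1 is now all distinguished symbols — the join is lossless.
Dependency preservation: the restricted closure of {Year} across the fragments never reaches {Major}, so Year → Major cannot be enforced without a join — not preserved.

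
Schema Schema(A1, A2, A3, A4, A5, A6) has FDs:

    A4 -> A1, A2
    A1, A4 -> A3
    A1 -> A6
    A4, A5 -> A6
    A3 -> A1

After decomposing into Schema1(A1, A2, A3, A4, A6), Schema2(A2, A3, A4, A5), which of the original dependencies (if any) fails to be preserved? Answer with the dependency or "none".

A4 → A1, A2 lies within Schema1.
A1, A4 → A3 lies within Schema1.
A1 → A6 lies within Schema1.
A4, A5 → A6: restricted closure across fragments reaches A6.
A3 → A1 lies within Schema1.
Every dependency is enforceable on the fragments, so the decomposition is dependency-preserving.

none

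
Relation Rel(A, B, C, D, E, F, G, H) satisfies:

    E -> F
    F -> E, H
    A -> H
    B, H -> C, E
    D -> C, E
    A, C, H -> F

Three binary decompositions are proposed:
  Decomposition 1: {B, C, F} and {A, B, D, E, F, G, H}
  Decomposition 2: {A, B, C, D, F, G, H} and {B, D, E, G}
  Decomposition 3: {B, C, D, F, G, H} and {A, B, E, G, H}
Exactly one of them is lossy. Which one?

Decomposition 1: common = {B, F}, closure = {B, C, E, F, H} → lossless.
Decomposition 2: common = {B, D, G}, closure = {B, C, D, E, F, G, H} → lossless.
Decomposition 3: common = {B, G, H}, closure = {B, C, E, F, G, H} → lossy.

Decomposition 3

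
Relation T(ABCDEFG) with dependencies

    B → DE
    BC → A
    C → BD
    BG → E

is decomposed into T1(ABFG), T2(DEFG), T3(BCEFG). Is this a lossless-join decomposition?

No

Chase test. Columns are ABCDEFG; row i has aⱼ where attribute j ∈ Ti, else bᵢⱼ.
Initial tableau (one row per fragment):
  row 1: a1 a2 b13 b14 b15 a6 a7
  row 2: b21 b22 b23 a4 a5 a6 a7
  row 3: b31 a2 a3 b34 a5 a6 a7
Rows 1 and 3 agree on B; apply B→DE and equate their DE entries.
No row becomes fully distinguished — the join is lossy.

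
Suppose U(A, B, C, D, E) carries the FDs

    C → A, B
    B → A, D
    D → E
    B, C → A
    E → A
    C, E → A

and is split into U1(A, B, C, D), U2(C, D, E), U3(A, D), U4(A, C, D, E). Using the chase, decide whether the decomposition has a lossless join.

Yes

Chase test. Columns are A, B, C, D, E; row i has aⱼ where attribute j ∈ Ui, else bᵢⱼ.
Initial tableau (one row per fragment):
  row 1: a1 a2 a3 a4 b15
  row 2: b21 b22 a3 a4 a5
  row 3: a1 b32 b33 a4 b35
  row 4: a1 b42 a3 a4 a5
Rows 1 and 2 agree on C; apply C→A, B and equate their A, B entries.
Rows 1 and 4 agree on C; apply C→A, B and equate their A, B entries.
Rows 1 and 2 agree on D; apply D→E and equate their E entries.
Rows 1 and 3 agree on D; apply D→E and equate their E entries.
Row 1 is now all distinguished symbols — the join is lossless.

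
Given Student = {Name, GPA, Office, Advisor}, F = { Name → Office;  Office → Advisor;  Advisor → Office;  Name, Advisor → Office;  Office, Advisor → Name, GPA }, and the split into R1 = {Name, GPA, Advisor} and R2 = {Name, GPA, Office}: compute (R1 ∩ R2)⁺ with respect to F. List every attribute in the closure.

R1 ∩ R2 = {Name, GPA}.
Name → Office applies, adding Office
Office → Advisor applies, adding Advisor
Closure: {Name, GPA, Office, Advisor}.

Name, GPA, Office, Advisor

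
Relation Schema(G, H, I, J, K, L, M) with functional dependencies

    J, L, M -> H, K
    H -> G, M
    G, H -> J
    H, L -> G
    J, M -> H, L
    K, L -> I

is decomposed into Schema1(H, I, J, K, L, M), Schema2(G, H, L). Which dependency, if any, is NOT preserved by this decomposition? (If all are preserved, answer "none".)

J, L, M → H, K lies within Schema1.
H → G, M: restricted closure across fragments reaches G, M.
G, H → J: restricted closure across fragments reaches J.
H, L → G lies within Schema2.
J, M → H, L lies within Schema1.
K, L → I lies within Schema1.
Every dependency is enforceable on the fragments, so the decomposition is dependency-preserving.

none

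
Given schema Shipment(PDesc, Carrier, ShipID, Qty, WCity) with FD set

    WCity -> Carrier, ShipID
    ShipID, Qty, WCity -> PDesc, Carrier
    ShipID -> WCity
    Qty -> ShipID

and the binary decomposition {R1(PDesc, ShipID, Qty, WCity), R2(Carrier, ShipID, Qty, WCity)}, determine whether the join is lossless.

Common attributes: R1 ∩ R2 = {ShipID, Qty, WCity}.
Closure of {ShipID, Qty, WCity}: WCity → Carrier, ShipID applies, adding Carrier; ShipID, Qty, WCity → PDesc, Carrier applies, adding PDesc. So (ShipID, Qty, WCity)⁺ = {PDesc, Carrier, ShipID, Qty, WCity}.
This closure contains every attribute of R1, so R1 ∩ R2 → R1. The join is lossless.

Yes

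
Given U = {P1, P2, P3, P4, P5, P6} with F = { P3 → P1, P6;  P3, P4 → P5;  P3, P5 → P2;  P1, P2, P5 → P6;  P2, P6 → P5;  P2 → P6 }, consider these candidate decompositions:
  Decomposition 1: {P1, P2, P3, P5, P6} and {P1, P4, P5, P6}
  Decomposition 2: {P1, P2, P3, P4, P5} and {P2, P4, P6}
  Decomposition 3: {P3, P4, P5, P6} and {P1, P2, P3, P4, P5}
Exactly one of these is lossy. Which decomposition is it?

Decomposition 1

Decomposition 1: common = {P1, P5, P6}, closure = {P1, P5, P6} → lossy.
Decomposition 2: common = {P2, P4}, closure = {P2, P4, P5, P6} → lossless.
Decomposition 3: common = {P3, P4, P5}, closure = {P1, P2, P3, P4, P5, P6} → lossless.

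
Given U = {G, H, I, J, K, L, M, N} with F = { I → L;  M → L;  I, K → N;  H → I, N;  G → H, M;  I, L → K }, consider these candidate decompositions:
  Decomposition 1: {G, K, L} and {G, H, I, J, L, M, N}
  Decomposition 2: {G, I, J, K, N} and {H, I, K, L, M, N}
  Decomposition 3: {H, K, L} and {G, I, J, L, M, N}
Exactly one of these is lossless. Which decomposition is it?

Decomposition 1

Decomposition 1: common = {G, L}, closure = {G, H, I, K, L, M, N} → lossless.
Decomposition 2: common = {I, K, N}, closure = {I, K, L, N} → lossy.
Decomposition 3: common = {L}, closure = {L} → lossy.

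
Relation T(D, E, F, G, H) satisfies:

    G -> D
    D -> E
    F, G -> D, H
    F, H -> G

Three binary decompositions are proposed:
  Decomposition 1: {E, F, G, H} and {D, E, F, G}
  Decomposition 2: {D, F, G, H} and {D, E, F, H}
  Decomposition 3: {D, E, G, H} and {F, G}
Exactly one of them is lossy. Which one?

Decomposition 3

Decomposition 1: common = {E, F, G}, closure = {D, E, F, G, H} → lossless.
Decomposition 2: common = {D, F, H}, closure = {D, E, F, G, H} → lossless.
Decomposition 3: common = {G}, closure = {D, E, G} → lossy.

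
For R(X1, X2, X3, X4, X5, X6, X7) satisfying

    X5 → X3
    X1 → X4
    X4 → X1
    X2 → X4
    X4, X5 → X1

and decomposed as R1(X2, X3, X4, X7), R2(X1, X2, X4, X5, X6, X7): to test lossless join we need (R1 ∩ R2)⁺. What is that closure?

X1, X2, X4, X7

R1 ∩ R2 = {X2, X4, X7}.
X4 → X1 applies, adding X1
Closure: {X1, X2, X4, X7}.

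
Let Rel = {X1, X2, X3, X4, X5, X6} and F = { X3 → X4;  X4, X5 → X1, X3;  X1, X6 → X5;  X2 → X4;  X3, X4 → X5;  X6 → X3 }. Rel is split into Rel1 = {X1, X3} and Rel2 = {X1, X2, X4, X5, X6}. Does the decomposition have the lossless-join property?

Common attributes: Rel1 ∩ Rel2 = {X1}.
No dependency enlarges {X1}, so (X1)⁺ = {X1}.
The closure contains neither all of Rel1 = {X1, X3} nor all of Rel2 = {X1, X2, X4, X5, X6}, so the common attributes are not a superkey of either fragment. The join is lossy.

No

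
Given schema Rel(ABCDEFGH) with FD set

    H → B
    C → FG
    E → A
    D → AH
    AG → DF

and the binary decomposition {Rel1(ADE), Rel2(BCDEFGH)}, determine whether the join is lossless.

Yes

Common attributes: Rel1 ∩ Rel2 = {DE}.
Closure of {DE}: E → A applies, adding A; D → AH applies, adding H; H → B applies, adding B. So (DE)⁺ = {ABDEH}.
This closure contains every attribute of Rel1, so Rel1 ∩ Rel2 → Rel1. The join is lossless.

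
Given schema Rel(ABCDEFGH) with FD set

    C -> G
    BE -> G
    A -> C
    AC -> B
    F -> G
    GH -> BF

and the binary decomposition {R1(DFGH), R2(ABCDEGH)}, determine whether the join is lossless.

Common attributes: R1 ∩ R2 = {DGH}.
Closure of {DGH}: GH → BF applies, adding BF. So (DGH)⁺ = {BDFGH}.
This closure contains every attribute of R1, so R1 ∩ R2 → R1. The join is lossless.

Yes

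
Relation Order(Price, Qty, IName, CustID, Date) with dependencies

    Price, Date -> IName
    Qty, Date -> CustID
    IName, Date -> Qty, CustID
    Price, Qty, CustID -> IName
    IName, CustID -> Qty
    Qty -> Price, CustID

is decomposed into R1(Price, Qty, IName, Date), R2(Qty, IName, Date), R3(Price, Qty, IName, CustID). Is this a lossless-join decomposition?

Chase test. Columns are Price, Qty, IName, CustID, Date; row i has aⱼ where attribute j ∈ Ri, else bᵢⱼ.
Initial tableau (one row per fragment):
  row 1: a1 a2 a3 b14 a5
  row 2: b21 a2 a3 b24 a5
  row 3: a1 a2 a3 a4 b35
Rows 1 and 2 agree on Qty, Date; apply Qty, Date→CustID and equate their CustID entries.
Rows 1 and 2 agree on Qty; apply Qty→Price, CustID and equate their Price, CustID entries.
Rows 1 and 3 agree on Qty; apply Qty→Price, CustID and equate their Price, CustID entries.
Row 1 is now all distinguished symbols — the join is lossless.

Yes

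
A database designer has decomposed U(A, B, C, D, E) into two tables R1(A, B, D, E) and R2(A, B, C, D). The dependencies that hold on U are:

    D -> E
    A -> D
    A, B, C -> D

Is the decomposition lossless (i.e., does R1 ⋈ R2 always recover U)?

Yes

Common attributes: R1 ∩ R2 = {A, B, D}.
Closure of {A, B, D}: D → E applies, adding E. So (A, B, D)⁺ = {A, B, D, E}.
This closure contains every attribute of R1, so R1 ∩ R2 → R1. The join is lossless.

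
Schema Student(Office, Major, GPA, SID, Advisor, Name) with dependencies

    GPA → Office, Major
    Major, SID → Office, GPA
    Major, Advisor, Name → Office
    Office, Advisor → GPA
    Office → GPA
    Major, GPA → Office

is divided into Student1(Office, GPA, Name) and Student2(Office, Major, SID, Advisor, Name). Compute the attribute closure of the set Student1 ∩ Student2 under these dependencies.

Office, Major, GPA, Name

Student1 ∩ Student2 = {Office, Name}.
Office → GPA applies, adding GPA
GPA → Office, Major applies, adding Major
Closure: {Office, Major, GPA, Name}.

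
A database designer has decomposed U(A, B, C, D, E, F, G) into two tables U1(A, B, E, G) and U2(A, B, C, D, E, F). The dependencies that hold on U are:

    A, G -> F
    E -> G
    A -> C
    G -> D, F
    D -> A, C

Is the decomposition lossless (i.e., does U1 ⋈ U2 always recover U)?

Yes

Common attributes: U1 ∩ U2 = {A, B, E}.
Closure of {A, B, E}: E → G applies, adding G; A → C applies, adding C; G → D, F applies, adding D, F. So (A, B, E)⁺ = {A, B, C, D, E, F, G}.
This closure contains every attribute of U1, so U1 ∩ U2 → U1. The join is lossless.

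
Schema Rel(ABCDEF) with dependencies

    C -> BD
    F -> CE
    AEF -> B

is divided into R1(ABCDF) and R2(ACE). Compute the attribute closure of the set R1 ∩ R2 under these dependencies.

R1 ∩ R2 = {AC}.
C → BD applies, adding BD
Closure: {ABCD}.

ABCD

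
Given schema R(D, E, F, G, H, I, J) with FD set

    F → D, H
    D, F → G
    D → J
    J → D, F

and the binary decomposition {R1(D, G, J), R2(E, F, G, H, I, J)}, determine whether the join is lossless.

Yes

Common attributes: R1 ∩ R2 = {G, J}.
Closure of {G, J}: J → D, F applies, adding D, F; F → D, H applies, adding H. So (G, J)⁺ = {D, F, G, H, J}.
This closure contains every attribute of R1, so R1 ∩ R2 → R1. The join is lossless.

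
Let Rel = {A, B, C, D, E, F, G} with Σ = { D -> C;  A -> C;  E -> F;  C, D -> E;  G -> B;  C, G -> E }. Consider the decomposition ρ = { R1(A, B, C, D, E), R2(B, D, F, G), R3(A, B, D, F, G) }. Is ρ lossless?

Chase test. Columns are A, B, C, D, E, F, G; row i has aⱼ where attribute j ∈ Ri, else bᵢⱼ.
Initial tableau (one row per fragment):
  row 1: a1 a2 a3 a4 a5 b16 b17
  row 2: b21 a2 b23 a4 b25 a6 a7
  row 3: a1 a2 b33 a4 b35 a6 a7
Rows 1 and 2 agree on D; apply D→C and equate their C entries.
Rows 1 and 3 agree on D; apply D→C and equate their C entries.
Rows 1 and 2 agree on C, D; apply C, D→E and equate their E entries.
Rows 1 and 3 agree on C, D; apply C, D→E and equate their E entries.
Rows 1 and 2 agree on E; apply E→F and equate their F entries.
Row 3 is now all distinguished symbols — the join is lossless.

Yes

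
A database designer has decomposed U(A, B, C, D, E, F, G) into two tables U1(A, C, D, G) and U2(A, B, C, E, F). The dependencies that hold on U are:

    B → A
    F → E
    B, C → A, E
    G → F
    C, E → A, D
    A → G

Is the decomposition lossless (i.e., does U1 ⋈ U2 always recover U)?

Common attributes: U1 ∩ U2 = {A, C}.
Closure of {A, C}: A → G applies, adding G; G → F applies, adding F; F → E applies, adding E; C, E → A, D applies, adding D. So (A, C)⁺ = {A, C, D, E, F, G}.
This closure contains every attribute of U1, so U1 ∩ U2 → U1. The join is lossless.

Yes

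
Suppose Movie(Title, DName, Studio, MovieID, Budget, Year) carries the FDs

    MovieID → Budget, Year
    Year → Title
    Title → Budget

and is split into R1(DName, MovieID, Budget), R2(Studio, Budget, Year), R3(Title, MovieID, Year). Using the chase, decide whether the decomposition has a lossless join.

No

Chase test. Columns are Title, DName, Studio, MovieID, Budget, Year; row i has aⱼ where attribute j ∈ Ri, else bᵢⱼ.
Initial tableau (one row per fragment):
  row 1: b11 a2 b13 a4 a5 b16
  row 2: b21 b22 a3 b24 a5 a6
  row 3: a1 b32 b33 a4 b35 a6
Rows 1 and 3 agree on MovieID; apply MovieID→Budget, Year and equate their Budget, Year entries.
Rows 1 and 2 agree on Year; apply Year→Title and equate their Title entries.
Rows 1 and 3 agree on Year; apply Year→Title and equate their Title entries.
No row becomes fully distinguished — the join is lossy.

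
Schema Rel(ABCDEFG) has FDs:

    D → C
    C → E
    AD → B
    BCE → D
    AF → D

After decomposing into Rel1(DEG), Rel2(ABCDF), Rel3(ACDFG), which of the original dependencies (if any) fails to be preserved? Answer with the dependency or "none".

Check C → E: no single fragment contains all of {CE}, and the restricted closure of {C} across the fragments never reaches {E}.
D → C is preserved.
AD → B is preserved.
BCE → D is preserved.
AF → D is preserved.

C → E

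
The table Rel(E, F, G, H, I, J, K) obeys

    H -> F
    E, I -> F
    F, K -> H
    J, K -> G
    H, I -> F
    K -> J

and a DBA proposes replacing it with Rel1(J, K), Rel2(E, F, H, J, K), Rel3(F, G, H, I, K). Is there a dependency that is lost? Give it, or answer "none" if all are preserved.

Check E, I → F: no single fragment contains all of {E, F, I}, and the restricted closure of {E, I} across the fragments never reaches {F}.
H → F is preserved.
F, K → H is preserved.
J, K → G is preserved.
H, I → F is preserved.
K → J is preserved.

E, I -> F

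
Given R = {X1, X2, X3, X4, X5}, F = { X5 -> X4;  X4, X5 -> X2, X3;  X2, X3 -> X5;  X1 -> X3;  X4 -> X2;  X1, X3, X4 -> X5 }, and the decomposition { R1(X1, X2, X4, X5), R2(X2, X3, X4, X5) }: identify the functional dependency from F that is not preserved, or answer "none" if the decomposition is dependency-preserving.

X1 -> X3

Check X1 → X3: no single fragment contains all of {X1, X3}, and the restricted closure of {X1} across the fragments never reaches {X3}.
X5 → X4 is preserved.
X4, X5 → X2, X3 is preserved.
X2, X3 → X5 is preserved.
X4 → X2 is preserved.
X1, X3, X4 → X5 is preserved.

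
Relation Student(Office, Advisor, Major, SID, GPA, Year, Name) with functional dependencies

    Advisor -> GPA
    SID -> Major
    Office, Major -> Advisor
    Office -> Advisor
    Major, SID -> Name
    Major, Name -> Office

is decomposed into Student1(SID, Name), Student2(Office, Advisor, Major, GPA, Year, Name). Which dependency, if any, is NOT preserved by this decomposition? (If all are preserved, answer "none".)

SID -> Major

Check SID → Major: no single fragment contains all of {Major, SID}, and the restricted closure of {SID} across the fragments never reaches {Major}.
Advisor → GPA is preserved.
Office, Major → Advisor is preserved.
Office → Advisor is preserved.
Major, SID → Name is preserved.
Major, Name → Office is preserved.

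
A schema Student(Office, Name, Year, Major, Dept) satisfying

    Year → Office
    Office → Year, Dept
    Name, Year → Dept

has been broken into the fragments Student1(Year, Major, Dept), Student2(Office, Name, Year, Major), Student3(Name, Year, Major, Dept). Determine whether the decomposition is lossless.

Yes

Chase test. Columns are Office, Name, Year, Major, Dept; row i has aⱼ where attribute j ∈ Studenti, else bᵢⱼ.
Initial tableau (one row per fragment):
  row 1: b11 b12 a3 a4 a5
  row 2: a1 a2 a3 a4 b25
  row 3: b31 a2 a3 a4 a5
Rows 1 and 2 agree on Year; apply Year→Office and equate their Office entries.
Rows 1 and 3 agree on Year; apply Year→Office and equate their Office entries.
Rows 1 and 2 agree on Office; apply Office→Year, Dept and equate their Year, Dept entries.
Row 2 is now all distinguished symbols — the join is lossless.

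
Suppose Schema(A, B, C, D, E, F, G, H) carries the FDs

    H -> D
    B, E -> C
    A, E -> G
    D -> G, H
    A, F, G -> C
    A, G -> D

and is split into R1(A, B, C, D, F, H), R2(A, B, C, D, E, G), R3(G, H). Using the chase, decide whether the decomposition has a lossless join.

No

Chase test. Columns are A, B, C, D, E, F, G, H; row i has aⱼ where attribute j ∈ Ri, else bᵢⱼ.
Initial tableau (one row per fragment):
  row 1: a1 a2 a3 a4 b15 a6 b17 a8
  row 2: a1 a2 a3 a4 a5 b26 a7 b28
  row 3: b31 b32 b33 b34 b35 b36 a7 a8
Rows 1 and 3 agree on H; apply H→D and equate their D entries.
Rows 1 and 2 agree on D; apply D→G, H and equate their G, H entries.
No row becomes fully distinguished — the join is lossy.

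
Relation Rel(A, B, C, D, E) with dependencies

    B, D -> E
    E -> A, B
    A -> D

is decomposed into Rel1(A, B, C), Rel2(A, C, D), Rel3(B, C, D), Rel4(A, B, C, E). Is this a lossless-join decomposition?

Yes

Chase test. Columns are A, B, C, D, E; row i has aⱼ where attribute j ∈ Reli, else bᵢⱼ.
Initial tableau (one row per fragment):
  row 1: a1 a2 a3 b14 b15
  row 2: a1 b22 a3 a4 b25
  row 3: b31 a2 a3 a4 b35
  row 4: a1 a2 a3 b44 a5
Rows 1 and 2 agree on A; apply A→D and equate their D entries.
Rows 1 and 4 agree on A; apply A→D and equate their D entries.
Rows 1 and 3 agree on B, D; apply B, D→E and equate their E entries.
Rows 1 and 4 agree on B, D; apply B, D→E and equate their E entries.
Rows 1 and 3 agree on E; apply E→A, B and equate their A, B entries.
Row 1 is now all distinguished symbols — the join is lossless.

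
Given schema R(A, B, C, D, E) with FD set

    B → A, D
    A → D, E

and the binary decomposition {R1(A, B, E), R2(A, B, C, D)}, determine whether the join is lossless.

Yes

Common attributes: R1 ∩ R2 = {A, B}.
Closure of {A, B}: B → A, D applies, adding D; A → D, E applies, adding E. So (A, B)⁺ = {A, B, D, E}.
This closure contains every attribute of R1, so R1 ∩ R2 → R1. The join is lossless.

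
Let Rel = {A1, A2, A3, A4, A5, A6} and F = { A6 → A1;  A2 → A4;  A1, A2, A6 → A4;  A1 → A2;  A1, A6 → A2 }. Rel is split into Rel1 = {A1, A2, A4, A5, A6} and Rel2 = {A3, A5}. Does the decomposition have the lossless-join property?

Common attributes: Rel1 ∩ Rel2 = {A5}.
No dependency enlarges {A5}, so (A5)⁺ = {A5}.
The closure contains neither all of Rel1 = {A1, A2, A4, A5, A6} nor all of Rel2 = {A3, A5}, so the common attributes are not a superkey of either fragment. The join is lossy.

No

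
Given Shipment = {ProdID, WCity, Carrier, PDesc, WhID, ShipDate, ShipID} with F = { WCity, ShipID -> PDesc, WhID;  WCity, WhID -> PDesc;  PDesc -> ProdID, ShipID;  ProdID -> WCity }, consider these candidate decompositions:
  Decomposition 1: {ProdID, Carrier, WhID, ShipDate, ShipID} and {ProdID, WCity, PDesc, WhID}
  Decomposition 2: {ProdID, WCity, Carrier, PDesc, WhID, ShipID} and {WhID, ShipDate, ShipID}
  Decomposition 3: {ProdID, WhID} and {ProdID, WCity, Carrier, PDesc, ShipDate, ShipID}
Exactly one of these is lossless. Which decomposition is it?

Decomposition 1

Decomposition 1: common = {ProdID, WhID}, closure = {ProdID, WCity, PDesc, WhID, ShipID} → lossless.
Decomposition 2: common = {WhID, ShipID}, closure = {WhID, ShipID} → lossy.
Decomposition 3: common = {ProdID}, closure = {ProdID, WCity} → lossy.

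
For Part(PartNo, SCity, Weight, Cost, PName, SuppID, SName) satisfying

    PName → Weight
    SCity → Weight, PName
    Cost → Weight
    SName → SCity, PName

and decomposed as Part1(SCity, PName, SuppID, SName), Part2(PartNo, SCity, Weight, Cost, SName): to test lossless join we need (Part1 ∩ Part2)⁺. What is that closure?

SCity, Weight, PName, SName

Part1 ∩ Part2 = {SCity, SName}.
SCity → Weight, PName applies, adding Weight, PName
Closure: {SCity, Weight, PName, SName}.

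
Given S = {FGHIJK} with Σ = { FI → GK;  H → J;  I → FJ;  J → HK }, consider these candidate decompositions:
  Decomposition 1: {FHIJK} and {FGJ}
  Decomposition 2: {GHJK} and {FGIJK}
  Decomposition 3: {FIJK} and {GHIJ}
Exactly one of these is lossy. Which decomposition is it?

Decomposition 1: common = {FJ}, closure = {FHJK} → lossy.
Decomposition 2: common = {GJK}, closure = {GHJK} → lossless.
Decomposition 3: common = {IJ}, closure = {FGHIJK} → lossless.

Decomposition 1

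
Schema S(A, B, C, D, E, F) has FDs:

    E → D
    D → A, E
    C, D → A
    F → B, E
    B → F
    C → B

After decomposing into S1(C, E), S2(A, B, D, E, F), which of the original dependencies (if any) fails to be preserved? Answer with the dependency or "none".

Check C → B: no single fragment contains all of {B, C}, and the restricted closure of {C} across the fragments never reaches {B}.
E → D is preserved.
D → A, E is preserved.
C, D → A is preserved.
F → B, E is preserved.
B → F is preserved.

C → B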